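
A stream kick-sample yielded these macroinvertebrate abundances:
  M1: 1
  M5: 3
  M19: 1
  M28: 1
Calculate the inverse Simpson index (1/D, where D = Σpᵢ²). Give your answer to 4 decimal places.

3.0000

Total N = 1+3+1+1 = 6, so the proportions are 0.1666667, 0.5, 0.1666667, 0.1666667 (working shown to 7 dp, full precision carried).
D = 0.1666667² + 0.5² + 0.1666667² + 0.1666667² = 0.0277778 + 0.2500000 + 0.0277778 + 0.0277778 = 0.3333333.
So 1/D = 3.000000, i.e. 3.0000 to 4 decimal places.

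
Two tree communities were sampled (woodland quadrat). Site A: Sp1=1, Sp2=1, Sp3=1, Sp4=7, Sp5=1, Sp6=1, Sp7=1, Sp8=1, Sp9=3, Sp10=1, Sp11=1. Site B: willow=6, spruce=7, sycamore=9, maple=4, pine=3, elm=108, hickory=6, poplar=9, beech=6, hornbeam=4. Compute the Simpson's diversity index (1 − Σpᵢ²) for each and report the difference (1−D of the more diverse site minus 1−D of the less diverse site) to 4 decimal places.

Site A: N=19, proportions 0.052632, 0.052632, 0.052632, 0.368421, 0.052632, 0.052632, 0.052632, 0.052632, 0.157895, 0.052632, 0.052632, giving 1−D = 0.814404 (working shown to 6 dp, full precision carried).
Site B: N=162, proportions 0.037037, 0.04321, 0.055556, 0.024691, 0.018519, 0.666667, 0.037037, 0.055556, 0.037037, 0.024691, giving 1−D = 0.541838.
Difference = |0.814404 − 0.541838| = 0.272566, i.e. 0.2726 to 4 decimal places.

0.2726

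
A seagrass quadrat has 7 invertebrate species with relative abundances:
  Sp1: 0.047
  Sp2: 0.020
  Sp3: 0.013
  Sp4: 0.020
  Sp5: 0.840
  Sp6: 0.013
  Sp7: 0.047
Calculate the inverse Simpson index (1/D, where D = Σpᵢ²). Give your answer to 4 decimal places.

1.4062

D = 0.047² + 0.02² + 0.013² + 0.02² + 0.84² + 0.013² + 0.047² = 0.0022090 + 0.0004000 + 0.0001690 + 0.0004000 + 0.7056000 + 0.0001690 + 0.0022090 = 0.7111560 (working shown to 7 dp, full precision carried).
So 1/D = 1.406161, i.e. 1.4062 to 4 decimal places.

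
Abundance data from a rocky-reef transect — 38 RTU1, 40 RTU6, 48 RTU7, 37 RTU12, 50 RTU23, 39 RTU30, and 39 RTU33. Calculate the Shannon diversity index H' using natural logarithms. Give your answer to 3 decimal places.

1.939

Total N = 38+40+48+37+50+39+39 = 291, so the proportions are 0.13058, 0.13746, 0.16495, 0.12715, 0.17182, 0.13402, 0.13402 (working shown to 5 dp, full precision carried).
Each pᵢ ln pᵢ term: 0.13058×(-2.03574)=-0.26584, 0.13746×(-1.98444)=-0.27278, 0.16495×(-1.80212)=-0.29726, 0.12715×(-2.06241)=-0.26223, 0.17182×(-1.76130)=-0.30263, 0.13402×(-2.00976)=-0.26935, 0.13402×(-2.00976)=-0.26935.
Sum = -1.93943, so H' = 1.939.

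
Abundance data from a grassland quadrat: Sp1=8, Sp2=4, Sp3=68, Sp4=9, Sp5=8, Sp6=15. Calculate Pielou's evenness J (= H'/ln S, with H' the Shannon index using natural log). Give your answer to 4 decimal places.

0.7093

Total N = 8+4+68+9+8+15 = 112, so the proportions are 0.071429, 0.035714, 0.607143, 0.080357, 0.071429, 0.133929 (working shown to 6 dp, full precision carried).
H' = −Σ pᵢ ln pᵢ = −((-0.188504) + (-0.119007) + (-0.302959) + (-0.202602) + (-0.188504) + (-0.269257)) = 1.270833.
With S = 6 species, ln S = 1.791759, so J = 1.270833/1.791759 = 0.709266, i.e. 0.7093 to 4 decimal places.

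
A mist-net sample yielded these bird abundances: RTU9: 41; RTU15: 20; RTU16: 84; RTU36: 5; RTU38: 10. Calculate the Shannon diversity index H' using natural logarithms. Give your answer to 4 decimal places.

1.2287

Total N = 41+20+84+5+10 = 160, so the proportions are 0.25625, 0.125, 0.525, 0.03125, 0.0625 (working shown to 6 dp, full precision carried).
Each pᵢ ln pᵢ term: 0.25625×(-1.361602)=-0.348910, 0.125×(-2.079442)=-0.259930, 0.525×(-0.644357)=-0.338287, 0.03125×(-3.465736)=-0.108304, 0.0625×(-2.772589)=-0.173287.
Sum = -1.228719, so H' = 1.2287.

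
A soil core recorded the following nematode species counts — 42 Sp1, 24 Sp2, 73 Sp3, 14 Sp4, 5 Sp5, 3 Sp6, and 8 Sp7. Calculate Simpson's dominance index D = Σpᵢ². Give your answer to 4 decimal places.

0.2788

Total N = 42+24+73+14+5+3+8 = 169, so the proportions are 0.248521, 0.142012, 0.431953, 0.08284, 0.029586, 0.017751, 0.047337 (working shown to 6 dp, full precision carried).
D = 0.248521² + 0.142012² + 0.431953² + 0.08284² + 0.029586² + 0.017751² + 0.047337² = 0.061763 + 0.020167 + 0.186583 + 0.006863 + 0.000875 + 0.000315 + 0.002241 = 0.278807.
To 4 decimal places, D = 0.2788.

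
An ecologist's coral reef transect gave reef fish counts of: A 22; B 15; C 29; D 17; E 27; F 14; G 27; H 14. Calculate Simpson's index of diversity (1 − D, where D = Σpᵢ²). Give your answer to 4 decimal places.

Total N = 22+15+29+17+27+14+27+14 = 165, so the proportions are 0.133333, 0.090909, 0.175758, 0.10303, 0.163636, 0.084848, 0.163636, 0.084848 (working shown to 6 dp, full precision carried).
D = 0.133333² + 0.090909² + 0.175758² + 0.10303² + 0.163636² + 0.084848² + 0.163636² + 0.084848² = 0.017778 + 0.008264 + 0.030891 + 0.010615 + 0.026777 + 0.007199 + 0.026777 + 0.007199 = 0.135500.
So 1 − D = 0.864500, i.e. 0.8645 to 4 decimal places.

0.8645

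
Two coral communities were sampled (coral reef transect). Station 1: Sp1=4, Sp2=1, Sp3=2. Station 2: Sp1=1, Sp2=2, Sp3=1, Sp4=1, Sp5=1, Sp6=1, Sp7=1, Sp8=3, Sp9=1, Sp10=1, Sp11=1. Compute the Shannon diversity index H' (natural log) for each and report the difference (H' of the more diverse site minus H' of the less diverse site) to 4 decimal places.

Station 1: N=7, proportions 0.571429, 0.142857, 0.285714, giving H' = 0.955700 (working shown to 6 dp, full precision carried).
Station 2: N=14, proportions 0.071429, 0.142857, 0.071429, 0.071429, 0.071429, 0.071429, 0.071429, 0.214286, 0.071429, 0.071429, 0.071429, giving H' = 2.304619.
Difference = |0.955700 − 2.304619| = 1.348919, i.e. 1.3489 to 4 decimal places.

1.3489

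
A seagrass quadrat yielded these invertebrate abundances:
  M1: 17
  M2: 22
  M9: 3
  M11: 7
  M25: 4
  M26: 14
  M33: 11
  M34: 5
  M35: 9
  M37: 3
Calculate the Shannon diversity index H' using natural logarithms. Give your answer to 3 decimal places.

2.100

Total N = 17+22+3+7+4+14+11+5+9+3 = 95, so the proportions are 0.17895, 0.23158, 0.03158, 0.07368, 0.04211, 0.14737, 0.11579, 0.05263, 0.09474, 0.03158 (working shown to 5 dp, full precision carried).
Each pᵢ ln pᵢ term: 0.17895×(-1.72066)=-0.30791, 0.23158×(-1.46283)=-0.33876, 0.03158×(-3.45526)=-0.10911, 0.07368×(-2.60797)=-0.19217, 0.04211×(-3.16758)=-0.13337, 0.14737×(-1.91482)=-0.28218, 0.11579×(-2.15598)=-0.24964, 0.05263×(-2.94444)=-0.15497, 0.09474×(-2.35665)=-0.22326, 0.03158×(-3.45526)=-0.10911.
Sum = -2.10049, so H' = 2.100.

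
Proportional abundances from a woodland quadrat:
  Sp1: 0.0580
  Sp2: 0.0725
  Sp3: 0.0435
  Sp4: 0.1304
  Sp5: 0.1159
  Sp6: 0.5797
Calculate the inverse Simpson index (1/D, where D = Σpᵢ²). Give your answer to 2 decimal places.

D = 0.058² + 0.0725² + 0.0435² + 0.1304² + 0.1159² + 0.5797² = 0.00336 + 0.00526 + 0.00189 + 0.01700 + 0.01343 + 0.33605 = 0.37700 (working shown to 5 dp, full precision carried).
So 1/D = 2.6525, i.e. 2.65 to 2 decimal places.

2.65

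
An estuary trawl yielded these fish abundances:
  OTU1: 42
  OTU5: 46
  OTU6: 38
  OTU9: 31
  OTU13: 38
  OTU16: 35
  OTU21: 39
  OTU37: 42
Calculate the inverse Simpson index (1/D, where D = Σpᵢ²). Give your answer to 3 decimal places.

7.903

Total N = 42+46+38+31+38+35+39+42 = 311, so the proportions are 0.1350482, 0.14791, 0.1221865, 0.0996785, 0.1221865, 0.1125402, 0.1254019, 0.1350482 (working shown to 7 dp, full precision carried).
D = 0.1350482² + 0.14791² + 0.1221865² + 0.0996785² + 0.1221865² + 0.1125402² + 0.1254019² + 0.1350482² = 0.0182380 + 0.0218774 + 0.0149295 + 0.0099358 + 0.0149295 + 0.0126653 + 0.0157256 + 0.0182380 = 0.1265392.
So 1/D = 7.90269, i.e. 7.903 to 3 decimal places.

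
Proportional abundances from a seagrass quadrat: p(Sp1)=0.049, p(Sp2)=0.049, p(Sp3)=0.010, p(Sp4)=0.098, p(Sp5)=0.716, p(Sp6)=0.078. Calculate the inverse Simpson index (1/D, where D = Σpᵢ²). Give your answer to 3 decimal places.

D = 0.049² + 0.049² + 0.01² + 0.098² + 0.716² + 0.078² = 0.002401 + 0.002401 + 0.000100 + 0.009604 + 0.512656 + 0.006084 = 0.533246 (working shown to 6 dp, full precision carried).
So 1/D = 1.87531, i.e. 1.875 to 3 decimal places.

1.875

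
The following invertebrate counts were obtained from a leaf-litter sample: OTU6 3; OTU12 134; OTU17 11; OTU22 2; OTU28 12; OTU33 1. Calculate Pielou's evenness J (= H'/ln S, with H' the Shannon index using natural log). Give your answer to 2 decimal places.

Total N = 3+134+11+2+12+1 = 163, so the proportions are 0.0184, 0.8221, 0.0675, 0.0123, 0.0736, 0.0061 (working shown to 4 dp, full precision carried).
H' = −Σ pᵢ ln pᵢ = −((-0.0735) + (-0.1611) + (-0.1819) + (-0.0540) + (-0.1921) + (-0.0313)) = 0.6938.
With S = 6 species, ln S = 1.7918, so J = 0.6938/1.7918 = 0.3872, i.e. 0.39 to 2 decimal places.

0.39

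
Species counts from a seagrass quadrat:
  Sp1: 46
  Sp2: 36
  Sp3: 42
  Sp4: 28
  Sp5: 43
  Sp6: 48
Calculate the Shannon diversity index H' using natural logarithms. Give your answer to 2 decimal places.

1.78

Total N = 46+36+42+28+43+48 = 243, so the proportions are 0.1893, 0.1481, 0.1728, 0.1152, 0.177, 0.1975 (working shown to 4 dp, full precision carried).
Each pᵢ ln pᵢ term: 0.1893×(-1.6644)=-0.3151, 0.1481×(-1.9095)=-0.2829, 0.1728×(-1.7554)=-0.3034, 0.1152×(-2.1609)=-0.2490, 0.177×(-1.7319)=-0.3065, 0.1975×(-1.6219)=-0.3204.
Sum = -1.7772, so H' = 1.78.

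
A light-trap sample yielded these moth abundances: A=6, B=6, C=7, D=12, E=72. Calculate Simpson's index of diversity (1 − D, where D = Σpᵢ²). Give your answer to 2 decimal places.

Total N = 6+6+7+12+72 = 103, so the proportions are 0.0583, 0.0583, 0.068, 0.1165, 0.699 (working shown to 4 dp, full precision carried).
D = 0.0583² + 0.0583² + 0.068² + 0.1165² + 0.699² = 0.0034 + 0.0034 + 0.0046 + 0.0136 + 0.4886 = 0.5136.
So 1 − D = 0.4864, i.e. 0.49 to 2 decimal places.

0.49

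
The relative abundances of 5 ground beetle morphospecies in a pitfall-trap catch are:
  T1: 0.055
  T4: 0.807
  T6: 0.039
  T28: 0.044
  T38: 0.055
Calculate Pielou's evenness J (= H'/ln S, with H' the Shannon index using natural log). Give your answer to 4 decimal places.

H' = −Σ pᵢ ln pᵢ = −((-0.159523) + (-0.173046) + (-0.126524) + (-0.137437) + (-0.159523)) = 0.756053 (working shown to 6 dp, full precision carried).
With S = 5 species, ln S = 1.609438, so J = 0.756053/1.609438 = 0.469762, i.e. 0.4698 to 4 decimal places.

0.4698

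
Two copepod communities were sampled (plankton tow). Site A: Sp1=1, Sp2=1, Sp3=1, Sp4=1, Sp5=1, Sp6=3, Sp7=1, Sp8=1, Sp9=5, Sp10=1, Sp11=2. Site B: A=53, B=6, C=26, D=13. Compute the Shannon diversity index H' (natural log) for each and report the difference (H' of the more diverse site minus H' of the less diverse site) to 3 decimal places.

Site A: N=18, proportions 0.05556, 0.05556, 0.05556, 0.05556, 0.05556, 0.16667, 0.05556, 0.05556, 0.27778, 0.05556, 0.11111, giving H' = 2.18319 (working shown to 5 dp, full precision carried).
Site B: N=98, proportions 0.54082, 0.06122, 0.26531, 0.13265, giving H' = 1.12343.
Difference = |2.18319 − 1.12343| = 1.05976, i.e. 1.060 to 3 decimal places.

1.060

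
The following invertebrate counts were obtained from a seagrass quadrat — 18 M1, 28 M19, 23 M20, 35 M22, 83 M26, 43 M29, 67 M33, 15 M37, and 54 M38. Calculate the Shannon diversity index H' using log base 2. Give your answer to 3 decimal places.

2.965

Total N = 18+28+23+35+83+43+67+15+54 = 366, so the proportions are 0.04918, 0.0765, 0.06284, 0.09563, 0.22678, 0.11749, 0.18306, 0.04098, 0.14754 (working shown to 5 dp, full precision carried).
Each pᵢ log₂ pᵢ term: 0.04918×(-4.34577)=-0.21373, 0.0765×(-3.70834)=-0.28370, 0.06284×(-3.99214)=-0.25087, 0.09563×(-3.38642)=-0.32384, 0.22678×(-2.14066)=-0.48545, 0.11749×(-3.08944)=-0.36297, 0.18306×(-2.44961)=-0.44843, 0.04098×(-4.60881)=-0.18889, 0.14754×(-2.76081)=-0.40733.
Sum = -2.96520, so H' = 2.965.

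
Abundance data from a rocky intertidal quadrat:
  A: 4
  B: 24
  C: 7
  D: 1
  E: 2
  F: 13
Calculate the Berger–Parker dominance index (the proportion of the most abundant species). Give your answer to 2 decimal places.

0.47

Total N = 4+24+7+1+2+13 = 51, so the proportions are 0.0784, 0.4706, 0.1373, 0.0196, 0.0392, 0.2549 (working shown to 4 dp, full precision carried).
The largest proportion is 0.4706, i.e. d = 0.47 to 2 decimal places.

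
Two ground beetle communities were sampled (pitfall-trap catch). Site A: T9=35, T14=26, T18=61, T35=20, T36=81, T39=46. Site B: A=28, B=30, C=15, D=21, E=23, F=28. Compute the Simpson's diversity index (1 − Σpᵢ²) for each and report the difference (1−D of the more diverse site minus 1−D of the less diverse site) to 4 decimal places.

0.0289

Site A: N=269, proportions 0.130112, 0.096654, 0.226766, 0.074349, 0.301115, 0.171004, giving 1−D = 0.796866 (working shown to 6 dp, full precision carried).
Site B: N=145, proportions 0.193103, 0.206897, 0.103448, 0.144828, 0.158621, 0.193103, giving 1−D = 0.825779.
Difference = |0.796866 − 0.825779| = 0.028913, i.e. 0.0289 to 4 decimal places.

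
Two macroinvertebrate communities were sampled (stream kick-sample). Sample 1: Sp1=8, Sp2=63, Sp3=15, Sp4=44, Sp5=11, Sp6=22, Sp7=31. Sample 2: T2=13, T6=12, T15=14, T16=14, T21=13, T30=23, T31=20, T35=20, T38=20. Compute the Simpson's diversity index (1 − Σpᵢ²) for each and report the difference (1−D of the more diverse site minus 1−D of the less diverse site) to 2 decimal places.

0.09

Sample 1: N=194, proportions 0.04124, 0.32474, 0.07732, 0.2268, 0.0567, 0.1134, 0.15979, giving 1−D = 0.79381 (working shown to 5 dp, full precision carried).
Sample 2: N=149, proportions 0.08725, 0.08054, 0.09396, 0.09396, 0.08725, 0.15436, 0.13423, 0.13423, 0.13423, giving 1−D = 0.88275.
Difference = |0.79381 − 0.88275| = 0.08894, i.e. 0.09 to 2 decimal places.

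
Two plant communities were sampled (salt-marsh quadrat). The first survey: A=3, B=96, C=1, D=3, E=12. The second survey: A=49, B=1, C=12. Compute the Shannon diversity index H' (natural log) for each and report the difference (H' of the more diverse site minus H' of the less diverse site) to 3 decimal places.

The first survey: N=115, proportions 0.02609, 0.83478, 0.0087, 0.02609, 0.10435, giving H' = 0.61808 (working shown to 5 dp, full precision carried).
The second survey: N=62, proportions 0.79032, 0.01613, 0.19355, giving H' = 0.57039.
Difference = |0.61808 − 0.57039| = 0.04769, i.e. 0.048 to 3 decimal places.

0.048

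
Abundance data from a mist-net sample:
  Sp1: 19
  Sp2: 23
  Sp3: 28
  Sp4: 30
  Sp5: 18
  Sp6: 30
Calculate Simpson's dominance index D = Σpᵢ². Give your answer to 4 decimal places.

Total N = 19+23+28+30+18+30 = 148, so the proportions are 0.128378, 0.155405, 0.189189, 0.202703, 0.121622, 0.202703 (working shown to 6 dp, full precision carried).
D = 0.128378² + 0.155405² + 0.189189² + 0.202703² + 0.121622² + 0.202703² = 0.016481 + 0.024151 + 0.035793 + 0.041088 + 0.014792 + 0.041088 = 0.173393.
To 4 decimal places, D = 0.1734.

0.1734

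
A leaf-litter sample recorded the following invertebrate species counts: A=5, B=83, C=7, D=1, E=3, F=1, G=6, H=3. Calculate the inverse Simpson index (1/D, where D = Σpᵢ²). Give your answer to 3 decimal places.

1.693

Total N = 5+83+7+1+3+1+6+3 = 109, so the proportions are 0.045872, 0.761468, 0.06422, 0.009174, 0.027523, 0.009174, 0.055046, 0.027523 (working shown to 6 dp, full precision carried).
D = 0.045872² + 0.761468² + 0.06422² + 0.009174² + 0.027523² + 0.009174² + 0.055046² + 0.027523² = 0.002104 + 0.579833 + 0.004124 + 0.000084 + 0.000758 + 0.000084 + 0.003030 + 0.000758 = 0.590775.
So 1/D = 1.69269, i.e. 1.693 to 3 decimal places.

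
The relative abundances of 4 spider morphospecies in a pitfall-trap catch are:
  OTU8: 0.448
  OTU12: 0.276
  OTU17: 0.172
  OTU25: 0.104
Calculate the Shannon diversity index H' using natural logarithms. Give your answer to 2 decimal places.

1.25

Each pᵢ ln pᵢ term (working shown to 4 dp, full precision carried): 0.448×(-0.8030)=-0.3597, 0.276×(-1.2874)=-0.3553, 0.172×(-1.7603)=-0.3028, 0.104×(-2.2634)=-0.2354.
Sum = -1.2532, so H' = 1.25.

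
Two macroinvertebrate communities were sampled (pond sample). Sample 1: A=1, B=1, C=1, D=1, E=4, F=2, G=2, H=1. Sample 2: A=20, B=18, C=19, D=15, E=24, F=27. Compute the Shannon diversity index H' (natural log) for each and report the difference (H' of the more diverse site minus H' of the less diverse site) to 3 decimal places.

0.152

Sample 1: N=13, proportions 0.0769231, 0.0769231, 0.0769231, 0.0769231, 0.3076923, 0.1538462, 0.1538462, 0.0769231, giving H' = 1.9251212 (working shown to 7 dp, full precision carried).
Sample 2: N=123, proportions 0.1626016, 0.1463415, 0.1544715, 0.1219512, 0.195122, 0.2195122, giving H' = 1.7734257.
Difference = |1.9251212 − 1.7734257| = 0.1516955, i.e. 0.152 to 3 decimal places.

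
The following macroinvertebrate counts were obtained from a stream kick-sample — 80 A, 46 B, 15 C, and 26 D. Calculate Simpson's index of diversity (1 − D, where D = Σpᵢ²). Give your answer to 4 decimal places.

0.6623

Total N = 80+46+15+26 = 167, so the proportions are 0.479042, 0.275449, 0.08982, 0.155689 (working shown to 6 dp, full precision carried).
D = 0.479042² + 0.275449² + 0.08982² + 0.155689² = 0.229481 + 0.075872 + 0.008068 + 0.024239 = 0.337660.
So 1 − D = 0.662340, i.e. 0.6623 to 4 decimal places.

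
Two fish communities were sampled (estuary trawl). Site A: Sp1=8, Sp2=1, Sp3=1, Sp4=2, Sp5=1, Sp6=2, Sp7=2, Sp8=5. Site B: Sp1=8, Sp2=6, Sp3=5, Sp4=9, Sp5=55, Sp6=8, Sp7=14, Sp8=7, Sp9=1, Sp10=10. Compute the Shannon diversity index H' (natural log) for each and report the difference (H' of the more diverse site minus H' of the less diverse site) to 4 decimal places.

0.0578

Site A: N=22, proportions 0.3636364, 0.0454545, 0.0454545, 0.0909091, 0.0454545, 0.0909091, 0.0909091, 0.2272727, giving H' = 1.7800604 (working shown to 7 dp, full precision carried).
Site B: N=123, proportions 0.0650407, 0.0487805, 0.0406504, 0.0731707, 0.4471545, 0.0650407, 0.1138211, 0.0569106, 0.0081301, 0.0813008, giving H' = 1.8378658.
Difference = |1.7800604 − 1.8378658| = 0.0578054, i.e. 0.0578 to 4 decimal places.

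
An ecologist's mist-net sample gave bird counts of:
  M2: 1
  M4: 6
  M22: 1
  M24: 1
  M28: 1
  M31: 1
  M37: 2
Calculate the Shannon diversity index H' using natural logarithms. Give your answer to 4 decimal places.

Total N = 1+6+1+1+1+1+2 = 13, so the proportions are 0.076923, 0.461538, 0.076923, 0.076923, 0.076923, 0.076923, 0.153846 (working shown to 6 dp, full precision carried).
Each pᵢ ln pᵢ term: 0.076923×(-2.564949)=-0.197304, 0.461538×(-0.773190)=-0.356857, 0.076923×(-2.564949)=-0.197304, 0.076923×(-2.564949)=-0.197304, 0.076923×(-2.564949)=-0.197304, 0.076923×(-2.564949)=-0.197304, 0.153846×(-1.871802)=-0.287970.
Sum = -1.631345, so H' = 1.6313.

1.6313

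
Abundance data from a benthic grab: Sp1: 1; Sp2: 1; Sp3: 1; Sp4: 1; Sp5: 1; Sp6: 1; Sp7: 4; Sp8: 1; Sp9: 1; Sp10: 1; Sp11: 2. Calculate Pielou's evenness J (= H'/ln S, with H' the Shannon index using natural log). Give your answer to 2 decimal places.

0.94

Total N = 1+1+1+1+1+1+4+1+1+1+2 = 15, so the proportions are 0.0667, 0.0667, 0.0667, 0.0667, 0.0667, 0.0667, 0.2667, 0.0667, 0.0667, 0.0667, 0.1333 (working shown to 4 dp, full precision carried).
H' = −Σ pᵢ ln pᵢ = −((-0.1805) + (-0.1805) + (-0.1805) + (-0.1805) + (-0.1805) + (-0.1805) + (-0.3525) + (-0.1805) + (-0.1805) + (-0.1805) + (-0.2687)) = 2.2460.
With S = 11 species, ln S = 2.3979, so J = 2.2460/2.3979 = 0.9366, i.e. 0.94 to 2 decimal places.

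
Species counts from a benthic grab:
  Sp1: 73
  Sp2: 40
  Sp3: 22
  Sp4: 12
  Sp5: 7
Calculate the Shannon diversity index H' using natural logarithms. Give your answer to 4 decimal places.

1.3214

Total N = 73+40+22+12+7 = 154, so the proportions are 0.474026, 0.25974, 0.142857, 0.077922, 0.045455 (working shown to 6 dp, full precision carried).
Each pᵢ ln pᵢ term: 0.474026×(-0.746493)=-0.353857, 0.25974×(-1.348073)=-0.350149, 0.142857×(-1.945910)=-0.277987, 0.077922×(-2.552046)=-0.198861, 0.045455×(-3.091042)=-0.140502.
Sum = -1.321356, so H' = 1.3214.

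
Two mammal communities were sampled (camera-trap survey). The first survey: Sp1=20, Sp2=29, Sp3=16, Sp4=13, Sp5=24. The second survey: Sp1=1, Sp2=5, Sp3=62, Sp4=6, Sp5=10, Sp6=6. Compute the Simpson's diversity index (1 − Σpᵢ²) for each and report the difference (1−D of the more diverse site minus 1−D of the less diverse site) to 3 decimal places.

0.284

The first survey: N=102, proportions 0.19608, 0.28431, 0.15686, 0.12745, 0.23529, giving 1−D = 0.78451 (working shown to 5 dp, full precision carried).
The second survey: N=90, proportions 0.01111, 0.05556, 0.68889, 0.06667, 0.11111, 0.06667, giving 1−D = 0.50099.
Difference = |0.78451 − 0.50099| = 0.28352, i.e. 0.284 to 3 decimal places.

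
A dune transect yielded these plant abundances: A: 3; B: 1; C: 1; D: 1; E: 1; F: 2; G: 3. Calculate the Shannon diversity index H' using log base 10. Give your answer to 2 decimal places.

Total N = 3+1+1+1+1+2+3 = 12, so the proportions are 0.25, 0.0833, 0.0833, 0.0833, 0.0833, 0.1667, 0.25 (working shown to 4 dp, full precision carried).
Each pᵢ log₁₀ pᵢ term: 0.25×(-0.6021)=-0.1505, 0.0833×(-1.0792)=-0.0899, 0.0833×(-1.0792)=-0.0899, 0.0833×(-1.0792)=-0.0899, 0.0833×(-1.0792)=-0.0899, 0.1667×(-0.7782)=-0.1297, 0.25×(-0.6021)=-0.1505.
Sum = -0.7904, so H' = 0.79.

0.79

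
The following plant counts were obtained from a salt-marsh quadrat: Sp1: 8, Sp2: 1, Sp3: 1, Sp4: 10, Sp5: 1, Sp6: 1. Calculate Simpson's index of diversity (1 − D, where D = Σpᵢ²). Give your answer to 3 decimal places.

Total N = 8+1+1+10+1+1 = 22, so the proportions are 0.36364, 0.04545, 0.04545, 0.45455, 0.04545, 0.04545 (working shown to 5 dp, full precision carried).
D = 0.36364² + 0.04545² + 0.04545² + 0.45455² + 0.04545² + 0.04545² = 0.13223 + 0.00207 + 0.00207 + 0.20661 + 0.00207 + 0.00207 = 0.34711.
So 1 − D = 0.65289, i.e. 0.653 to 3 decimal places.

0.653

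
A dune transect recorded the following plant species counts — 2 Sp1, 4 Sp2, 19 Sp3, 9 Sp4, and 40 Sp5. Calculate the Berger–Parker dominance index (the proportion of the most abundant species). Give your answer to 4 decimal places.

Total N = 2+4+19+9+40 = 74, so the proportions are 0.027027, 0.054054, 0.256757, 0.121622, 0.540541 (working shown to 6 dp, full precision carried).
The largest proportion is 0.540541, i.e. d = 0.5405 to 4 decimal places.

0.5405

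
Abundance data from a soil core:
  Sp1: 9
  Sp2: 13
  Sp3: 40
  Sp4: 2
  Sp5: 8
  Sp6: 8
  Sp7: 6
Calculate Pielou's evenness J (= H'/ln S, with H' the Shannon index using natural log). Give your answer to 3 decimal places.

Total N = 9+13+40+2+8+8+6 = 86, so the proportions are 0.10465, 0.15116, 0.46512, 0.02326, 0.09302, 0.09302, 0.06977 (working shown to 5 dp, full precision carried).
H' = −Σ pᵢ ln pᵢ = −((-0.23621) + (-0.28561) + (-0.35603) + (-0.08747) + (-0.22092) + (-0.22092) + (-0.18576)) = 1.59292.
With S = 7 species, ln S = 1.94591, so J = 1.59292/1.94591 = 0.81860, i.e. 0.819 to 3 decimal places.

0.819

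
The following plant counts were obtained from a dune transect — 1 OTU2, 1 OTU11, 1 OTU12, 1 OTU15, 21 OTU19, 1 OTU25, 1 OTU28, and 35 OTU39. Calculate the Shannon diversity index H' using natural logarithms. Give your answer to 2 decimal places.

1.09

Total N = 1+1+1+1+21+1+1+35 = 62, so the proportions are 0.0161, 0.0161, 0.0161, 0.0161, 0.3387, 0.0161, 0.0161, 0.5645 (working shown to 4 dp, full precision carried).
Each pᵢ ln pᵢ term: 0.0161×(-4.1271)=-0.0666, 0.0161×(-4.1271)=-0.0666, 0.0161×(-4.1271)=-0.0666, 0.0161×(-4.1271)=-0.0666, 0.3387×(-1.0826)=-0.3667, 0.0161×(-4.1271)=-0.0666, 0.0161×(-4.1271)=-0.0666, 0.5645×(-0.5718)=-0.3228.
Sum = -1.0889, so H' = 1.09.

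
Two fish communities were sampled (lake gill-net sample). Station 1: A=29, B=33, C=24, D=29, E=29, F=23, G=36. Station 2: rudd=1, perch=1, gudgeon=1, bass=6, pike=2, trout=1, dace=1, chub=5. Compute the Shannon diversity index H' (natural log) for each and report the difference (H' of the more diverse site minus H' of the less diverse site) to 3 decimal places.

0.166

Station 1: N=203, proportions 0.14286, 0.16256, 0.11823, 0.14286, 0.14286, 0.1133, 0.17734, giving H' = 1.93520 (working shown to 5 dp, full precision carried).
Station 2: N=18, proportions 0.05556, 0.05556, 0.05556, 0.33333, 0.11111, 0.05556, 0.05556, 0.27778, giving H' = 1.76904.
Difference = |1.93520 − 1.76904| = 0.16616, i.e. 0.166 to 3 decimal places.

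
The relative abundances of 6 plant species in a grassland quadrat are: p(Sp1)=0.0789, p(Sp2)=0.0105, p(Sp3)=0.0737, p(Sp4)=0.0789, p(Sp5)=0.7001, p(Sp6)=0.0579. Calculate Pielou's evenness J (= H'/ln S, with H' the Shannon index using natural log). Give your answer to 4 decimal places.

0.5890

H' = −Σ pᵢ ln pᵢ = −((-0.200372) + (-0.047842) + (-0.192191) + (-0.200372) + (-0.249608) + (-0.164959)) = 1.055346 (working shown to 6 dp, full precision carried).
With S = 6 species, ln S = 1.791759, so J = 1.055346/1.791759 = 0.589000, i.e. 0.5890 to 4 decimal places.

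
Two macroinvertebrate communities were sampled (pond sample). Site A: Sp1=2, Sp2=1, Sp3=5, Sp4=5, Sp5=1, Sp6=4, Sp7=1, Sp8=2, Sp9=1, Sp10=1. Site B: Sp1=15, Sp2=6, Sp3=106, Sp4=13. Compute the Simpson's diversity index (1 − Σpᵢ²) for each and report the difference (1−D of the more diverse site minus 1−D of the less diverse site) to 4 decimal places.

0.4459

Site A: N=23, proportions 0.086957, 0.043478, 0.217391, 0.217391, 0.043478, 0.173913, 0.043478, 0.086957, 0.043478, 0.043478, giving 1−D = 0.850662 (working shown to 6 dp, full precision carried).
Site B: N=140, proportions 0.107143, 0.042857, 0.757143, 0.092857, giving 1−D = 0.404796.
Difference = |0.850662 − 0.404796| = 0.445866, i.e. 0.4459 to 4 decimal places.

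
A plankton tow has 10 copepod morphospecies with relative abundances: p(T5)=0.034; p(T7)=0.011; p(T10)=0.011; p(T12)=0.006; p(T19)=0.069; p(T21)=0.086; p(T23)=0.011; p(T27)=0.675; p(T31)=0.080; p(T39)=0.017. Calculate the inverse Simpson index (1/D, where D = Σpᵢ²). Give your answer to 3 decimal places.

D = 0.034² + 0.011² + 0.011² + 0.006² + 0.069² + 0.086² + 0.011² + 0.675² + 0.08² + 0.017² = 0.001156 + 0.000121 + 0.000121 + 0.000036 + 0.004761 + 0.007396 + 0.000121 + 0.455625 + 0.006400 + 0.000289 = 0.476026 (working shown to 6 dp, full precision carried).
So 1/D = 2.10073, i.e. 2.101 to 3 decimal places.

2.101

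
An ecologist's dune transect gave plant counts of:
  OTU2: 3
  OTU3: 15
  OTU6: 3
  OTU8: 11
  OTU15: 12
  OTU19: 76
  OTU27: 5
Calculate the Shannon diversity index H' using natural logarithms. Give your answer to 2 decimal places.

1.30

Total N = 3+15+3+11+12+76+5 = 125, so the proportions are 0.024, 0.12, 0.024, 0.088, 0.096, 0.608, 0.04 (working shown to 4 dp, full precision carried).
Each pᵢ ln pᵢ term: 0.024×(-3.7297)=-0.0895, 0.12×(-2.1203)=-0.2544, 0.024×(-3.7297)=-0.0895, 0.088×(-2.4304)=-0.2139, 0.096×(-2.3434)=-0.2250, 0.608×(-0.4976)=-0.3025, 0.04×(-3.2189)=-0.1288.
Sum = -1.3036, so H' = 1.30.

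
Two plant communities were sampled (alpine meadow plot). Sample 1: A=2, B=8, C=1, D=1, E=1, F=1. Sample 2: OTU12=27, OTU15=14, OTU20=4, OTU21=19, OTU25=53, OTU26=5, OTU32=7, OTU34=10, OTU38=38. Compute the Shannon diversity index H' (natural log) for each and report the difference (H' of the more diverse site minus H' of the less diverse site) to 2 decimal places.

Sample 1: N=14, proportions 0.1429, 0.5714, 0.0714, 0.0714, 0.0714, 0.0714, giving H' = 1.3518 (working shown to 4 dp, full precision carried).
Sample 2: N=177, proportions 0.1525, 0.0791, 0.0226, 0.1073, 0.2994, 0.0282, 0.0395, 0.0565, 0.2147, giving H' = 1.8950.
Difference = |1.3518 − 1.8950| = 0.5432, i.e. 0.54 to 2 decimal places.

0.54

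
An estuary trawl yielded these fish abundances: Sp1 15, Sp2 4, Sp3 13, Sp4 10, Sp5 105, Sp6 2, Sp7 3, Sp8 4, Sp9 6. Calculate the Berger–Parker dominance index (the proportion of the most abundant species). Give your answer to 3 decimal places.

0.648

Total N = 15+4+13+10+105+2+3+4+6 = 162, so the proportions are 0.09259, 0.02469, 0.08025, 0.06173, 0.64815, 0.01235, 0.01852, 0.02469, 0.03704 (working shown to 5 dp, full precision carried).
The largest proportion is 0.64815, i.e. d = 0.648 to 3 decimal places.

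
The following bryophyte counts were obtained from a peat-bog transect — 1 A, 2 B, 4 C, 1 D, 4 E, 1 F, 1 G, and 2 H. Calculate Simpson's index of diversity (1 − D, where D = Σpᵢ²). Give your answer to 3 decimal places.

0.828

Total N = 1+2+4+1+4+1+1+2 = 16, so the proportions are 0.0625, 0.125, 0.25, 0.0625, 0.25, 0.0625, 0.0625, 0.125 (working shown to 5 dp, full precision carried).
D = 0.0625² + 0.125² + 0.25² + 0.0625² + 0.25² + 0.0625² + 0.0625² + 0.125² = 0.00391 + 0.01562 + 0.06250 + 0.00391 + 0.06250 + 0.00391 + 0.00391 + 0.01562 = 0.17188.
So 1 − D = 0.82812, i.e. 0.828 to 3 decimal places.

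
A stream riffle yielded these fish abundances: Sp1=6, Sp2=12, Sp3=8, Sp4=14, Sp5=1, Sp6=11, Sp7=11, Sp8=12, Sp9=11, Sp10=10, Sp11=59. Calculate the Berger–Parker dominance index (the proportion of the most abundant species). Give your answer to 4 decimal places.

0.3806

Total N = 6+12+8+14+1+11+11+12+11+10+59 = 155, so the proportions are 0.03871, 0.077419, 0.051613, 0.090323, 0.006452, 0.070968, 0.070968, 0.077419, 0.070968, 0.064516, 0.380645 (working shown to 6 dp, full precision carried).
The largest proportion is 0.380645, i.e. d = 0.3806 to 4 decimal places.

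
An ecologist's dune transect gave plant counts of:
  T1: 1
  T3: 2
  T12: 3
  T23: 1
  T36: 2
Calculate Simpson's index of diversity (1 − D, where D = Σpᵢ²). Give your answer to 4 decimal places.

Total N = 1+2+3+1+2 = 9, so the proportions are 0.111111, 0.222222, 0.333333, 0.111111, 0.222222 (working shown to 6 dp, full precision carried).
D = 0.111111² + 0.222222² + 0.333333² + 0.111111² + 0.222222² = 0.012346 + 0.049383 + 0.111111 + 0.012346 + 0.049383 = 0.234568.
So 1 − D = 0.765432, i.e. 0.7654 to 4 decimal places.

0.7654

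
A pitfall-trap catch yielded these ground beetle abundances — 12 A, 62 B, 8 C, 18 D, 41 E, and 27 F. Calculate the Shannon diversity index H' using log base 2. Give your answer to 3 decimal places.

Total N = 12+62+8+18+41+27 = 168, so the proportions are 0.07143, 0.36905, 0.04762, 0.10714, 0.24405, 0.16071 (working shown to 5 dp, full precision carried).
Each pᵢ log₂ pᵢ term: 0.07143×(-3.80735)=-0.27195, 0.36905×(-1.43812)=-0.53074, 0.04762×(-4.39232)=-0.20916, 0.10714×(-3.22239)=-0.34526, 0.24405×(-2.03477)=-0.49658, 0.16071×(-2.63743)=-0.42387.
Sum = -2.27756, so H' = 2.278.

2.278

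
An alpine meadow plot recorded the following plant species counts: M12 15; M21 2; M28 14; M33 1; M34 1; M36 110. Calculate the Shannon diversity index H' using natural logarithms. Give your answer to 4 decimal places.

Total N = 15+2+14+1+1+110 = 143, so the proportions are 0.104895, 0.013986, 0.097902, 0.006993, 0.006993, 0.769231 (working shown to 6 dp, full precision carried).
Each pᵢ ln pᵢ term: 0.104895×(-2.254794)=-0.236517, 0.013986×(-4.269697)=-0.059716, 0.097902×(-2.323787)=-0.227504, 0.006993×(-4.962845)=-0.034705, 0.006993×(-4.962845)=-0.034705, 0.769231×(-0.262364)=-0.201819.
Sum = -0.794966, so H' = 0.7950.

0.7950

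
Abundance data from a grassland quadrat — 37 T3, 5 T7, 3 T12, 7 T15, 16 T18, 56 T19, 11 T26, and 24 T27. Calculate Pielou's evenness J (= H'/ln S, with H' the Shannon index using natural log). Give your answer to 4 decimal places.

0.8316

Total N = 37+5+3+7+16+56+11+24 = 159, so the proportions are 0.232704, 0.031447, 0.018868, 0.044025, 0.100629, 0.352201, 0.069182, 0.150943 (working shown to 6 dp, full precision carried).
H' = −Σ pᵢ ln pᵢ = −((-0.339280) + (-0.108788) + (-0.074911) + (-0.137490) + (-0.231076) + (-0.367541) + (-0.184787) + (-0.285411)) = 1.729284.
With S = 8 species, ln S = 2.079442, so J = 1.729284/2.079442 = 0.831610, i.e. 0.8316 to 4 decimal places.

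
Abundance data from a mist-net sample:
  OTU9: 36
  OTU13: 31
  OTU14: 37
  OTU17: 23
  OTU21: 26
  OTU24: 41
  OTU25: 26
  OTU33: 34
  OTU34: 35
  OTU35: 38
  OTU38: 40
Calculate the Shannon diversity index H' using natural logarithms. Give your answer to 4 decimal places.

2.3823

Total N = 36+31+37+23+26+41+26+34+35+38+40 = 367, so the proportions are 0.098093, 0.084469, 0.100817, 0.06267, 0.070845, 0.111717, 0.070845, 0.092643, 0.095368, 0.103542, 0.108992 (working shown to 6 dp, full precision carried).
Each pᵢ ln pᵢ term: 0.098093×(-2.321843)=-0.227756, 0.084469×(-2.471375)=-0.208754, 0.100817×(-2.294444)=-0.231320, 0.06267×(-2.769868)=-0.173588, 0.070845×(-2.647265)=-0.187545, 0.111717×(-2.191790)=-0.244859, 0.070845×(-2.647265)=-0.187545, 0.092643×(-2.379001)=-0.220398, 0.095368×(-2.350014)=-0.224116, 0.103542×(-2.267776)=-0.234811, 0.108992×(-2.216482)=-0.241578.
Sum = -2.382269, so H' = 2.3823.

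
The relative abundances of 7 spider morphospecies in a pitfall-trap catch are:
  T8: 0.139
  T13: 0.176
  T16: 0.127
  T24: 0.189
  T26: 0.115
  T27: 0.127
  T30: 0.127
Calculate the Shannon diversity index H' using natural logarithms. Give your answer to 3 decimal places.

1.930

Each pᵢ ln pᵢ term (working shown to 5 dp, full precision carried): 0.139×(-1.97328)=-0.27429, 0.176×(-1.73727)=-0.30576, 0.127×(-2.06357)=-0.26207, 0.189×(-1.66601)=-0.31488, 0.115×(-2.16282)=-0.24872, 0.127×(-2.06357)=-0.26207, 0.127×(-2.06357)=-0.26207.
Sum = -1.92987, so H' = 1.930.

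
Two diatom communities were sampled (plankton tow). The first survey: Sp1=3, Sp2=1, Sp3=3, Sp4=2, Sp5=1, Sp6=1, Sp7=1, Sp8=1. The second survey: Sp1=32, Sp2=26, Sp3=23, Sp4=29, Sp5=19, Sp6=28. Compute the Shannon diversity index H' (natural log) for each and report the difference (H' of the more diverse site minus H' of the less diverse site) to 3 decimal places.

0.173

The first survey: N=13, proportions 0.23077, 0.07692, 0.23077, 0.15385, 0.07692, 0.07692, 0.07692, 0.07692, giving H' = 1.95126 (working shown to 5 dp, full precision carried).
The second survey: N=157, proportions 0.20382, 0.16561, 0.1465, 0.18471, 0.12102, 0.17834, giving H' = 1.77836.
Difference = |1.95126 − 1.77836| = 0.17290, i.e. 0.173 to 3 decimal places.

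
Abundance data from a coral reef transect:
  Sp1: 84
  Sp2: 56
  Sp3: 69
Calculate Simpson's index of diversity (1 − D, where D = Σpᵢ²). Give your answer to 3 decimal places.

Total N = 84+56+69 = 209, so the proportions are 0.40191, 0.26794, 0.33014 (working shown to 5 dp, full precision carried).
D = 0.40191² + 0.26794² + 0.33014² = 0.16153 + 0.07179 + 0.10899 = 0.34232.
So 1 − D = 0.65768, i.e. 0.658 to 3 decimal places.

0.658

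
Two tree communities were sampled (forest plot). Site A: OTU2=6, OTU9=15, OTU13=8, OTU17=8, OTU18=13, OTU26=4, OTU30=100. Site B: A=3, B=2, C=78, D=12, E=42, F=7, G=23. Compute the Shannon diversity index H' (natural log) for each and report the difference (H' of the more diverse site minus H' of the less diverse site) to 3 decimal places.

Site A: N=154, proportions 0.03896, 0.0974, 0.05195, 0.05195, 0.08442, 0.02597, 0.64935, giving H' = 1.24443 (working shown to 5 dp, full precision carried).
Site B: N=167, proportions 0.01796, 0.01198, 0.46707, 0.07186, 0.2515, 0.04192, 0.13772, giving H' = 1.42312.
Difference = |1.24443 − 1.42312| = 0.17869, i.e. 0.179 to 3 decimal places.

0.179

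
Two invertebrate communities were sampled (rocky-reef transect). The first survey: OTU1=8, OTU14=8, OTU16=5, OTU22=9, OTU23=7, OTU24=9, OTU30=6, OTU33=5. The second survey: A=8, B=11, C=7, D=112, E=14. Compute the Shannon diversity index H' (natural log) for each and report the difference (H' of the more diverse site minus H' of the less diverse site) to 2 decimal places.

1.12

The first survey: N=57, proportions 0.14035, 0.14035, 0.08772, 0.15789, 0.12281, 0.15789, 0.10526, 0.08772, giving H' = 2.05555 (working shown to 5 dp, full precision carried).
The second survey: N=152, proportions 0.05263, 0.07237, 0.04605, 0.73684, 0.09211, giving H' = 0.93143.
Difference = |2.05555 − 0.93143| = 1.12412, i.e. 1.12 to 2 decimal places.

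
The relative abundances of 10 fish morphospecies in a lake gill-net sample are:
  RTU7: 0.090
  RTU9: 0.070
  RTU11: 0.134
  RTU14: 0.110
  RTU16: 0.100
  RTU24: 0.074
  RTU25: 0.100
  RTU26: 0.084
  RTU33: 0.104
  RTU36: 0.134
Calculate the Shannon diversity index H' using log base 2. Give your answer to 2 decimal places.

Each pᵢ log₂ pᵢ term (working shown to 4 dp, full precision carried): 0.09×(-3.4739)=-0.3127, 0.07×(-3.8365)=-0.2686, 0.134×(-2.8997)=-0.3886, 0.11×(-3.1844)=-0.3503, 0.1×(-3.3219)=-0.3322, 0.074×(-3.7563)=-0.2780, 0.1×(-3.3219)=-0.3322, 0.084×(-3.5735)=-0.3002, 0.104×(-3.2653)=-0.3396, 0.134×(-2.8997)=-0.3886.
Sum = -3.2907, so H' = 3.29.

3.29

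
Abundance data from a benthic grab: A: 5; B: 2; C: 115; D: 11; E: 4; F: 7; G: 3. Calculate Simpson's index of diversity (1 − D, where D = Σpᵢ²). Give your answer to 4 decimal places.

Total N = 5+2+115+11+4+7+3 = 147, so the proportions are 0.034014, 0.013605, 0.782313, 0.07483, 0.027211, 0.047619, 0.020408 (working shown to 6 dp, full precision carried).
D = 0.034014² + 0.013605² + 0.782313² + 0.07483² + 0.027211² + 0.047619² + 0.020408² = 0.001157 + 0.000185 + 0.612014 + 0.005600 + 0.000740 + 0.002268 + 0.000416 = 0.622380.
So 1 − D = 0.377620, i.e. 0.3776 to 4 decimal places.

0.3776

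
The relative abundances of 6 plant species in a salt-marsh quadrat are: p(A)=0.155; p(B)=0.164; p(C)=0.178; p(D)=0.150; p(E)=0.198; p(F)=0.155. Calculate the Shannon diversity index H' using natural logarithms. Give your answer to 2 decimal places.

Each pᵢ ln pᵢ term (working shown to 4 dp, full precision carried): 0.155×(-1.8643)=-0.2890, 0.164×(-1.8079)=-0.2965, 0.178×(-1.7260)=-0.3072, 0.15×(-1.8971)=-0.2846, 0.198×(-1.6195)=-0.3207, 0.155×(-1.8643)=-0.2890.
Sum = -1.7869, so H' = 1.79.

1.79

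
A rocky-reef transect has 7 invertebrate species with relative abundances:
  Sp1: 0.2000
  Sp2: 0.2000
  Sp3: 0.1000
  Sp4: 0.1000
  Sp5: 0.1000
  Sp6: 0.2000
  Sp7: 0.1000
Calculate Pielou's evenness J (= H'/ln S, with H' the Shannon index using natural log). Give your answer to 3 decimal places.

H' = −Σ pᵢ ln pᵢ = −((-0.32189) + (-0.32189) + (-0.23026) + (-0.23026) + (-0.23026) + (-0.32189) + (-0.23026)) = 1.88670 (working shown to 5 dp, full precision carried).
With S = 7 species, ln S = 1.94591, so J = 1.88670/1.94591 = 0.96957, i.e. 0.970 to 3 decimal places.

0.970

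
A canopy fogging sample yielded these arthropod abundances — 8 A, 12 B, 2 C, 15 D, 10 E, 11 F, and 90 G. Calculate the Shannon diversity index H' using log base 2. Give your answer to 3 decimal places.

1.918

Total N = 8+12+2+15+10+11+90 = 148, so the proportions are 0.05405, 0.08108, 0.01351, 0.10135, 0.06757, 0.07432, 0.60811 (working shown to 5 dp, full precision carried).
Each pᵢ log₂ pᵢ term: 0.05405×(-4.20945)=-0.22754, 0.08108×(-3.62449)=-0.29388, 0.01351×(-6.20945)=-0.08391, 0.10135×(-3.30256)=-0.33472, 0.06757×(-3.88753)=-0.26267, 0.07432×(-3.75002)=-0.27872, 0.60811×(-0.71760)=-0.43638.
Sum = -1.91781, so H' = 1.918.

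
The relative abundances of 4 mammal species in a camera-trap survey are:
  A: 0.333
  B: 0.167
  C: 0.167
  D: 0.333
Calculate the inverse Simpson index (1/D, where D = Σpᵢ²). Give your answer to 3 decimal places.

D = 0.333² + 0.167² + 0.167² + 0.333² = 0.1108890 + 0.0278890 + 0.0278890 + 0.1108890 = 0.2775560 (working shown to 7 dp, full precision carried).
So 1/D = 3.60288, i.e. 3.603 to 3 decimal places.

3.603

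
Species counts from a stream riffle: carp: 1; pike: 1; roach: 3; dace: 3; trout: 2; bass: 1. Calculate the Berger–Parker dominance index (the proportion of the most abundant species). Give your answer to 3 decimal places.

Total N = 1+1+3+3+2+1 = 11, so the proportions are 0.09091, 0.09091, 0.27273, 0.27273, 0.18182, 0.09091 (working shown to 5 dp, full precision carried).
The largest proportion is 0.27273, i.e. d = 0.273 to 3 decimal places.

0.273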